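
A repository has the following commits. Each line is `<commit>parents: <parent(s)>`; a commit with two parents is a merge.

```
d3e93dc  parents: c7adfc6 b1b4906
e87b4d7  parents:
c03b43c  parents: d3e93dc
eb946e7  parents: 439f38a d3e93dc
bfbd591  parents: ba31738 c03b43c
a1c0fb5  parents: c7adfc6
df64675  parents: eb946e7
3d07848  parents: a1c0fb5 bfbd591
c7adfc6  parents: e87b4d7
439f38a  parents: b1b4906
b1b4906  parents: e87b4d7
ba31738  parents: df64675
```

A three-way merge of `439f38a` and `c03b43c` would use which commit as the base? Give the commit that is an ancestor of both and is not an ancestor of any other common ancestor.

Ancestors of 439f38a: {439f38a, b1b4906, e87b4d7}.
Ancestors of c03b43c: {b1b4906, c03b43c, c7adfc6, d3e93dc, e87b4d7}.
Common ancestors: {b1b4906, e87b4d7}.
Among these, b1b4906 is not an ancestor of any other common ancestor — it is the merge base.

b1b4906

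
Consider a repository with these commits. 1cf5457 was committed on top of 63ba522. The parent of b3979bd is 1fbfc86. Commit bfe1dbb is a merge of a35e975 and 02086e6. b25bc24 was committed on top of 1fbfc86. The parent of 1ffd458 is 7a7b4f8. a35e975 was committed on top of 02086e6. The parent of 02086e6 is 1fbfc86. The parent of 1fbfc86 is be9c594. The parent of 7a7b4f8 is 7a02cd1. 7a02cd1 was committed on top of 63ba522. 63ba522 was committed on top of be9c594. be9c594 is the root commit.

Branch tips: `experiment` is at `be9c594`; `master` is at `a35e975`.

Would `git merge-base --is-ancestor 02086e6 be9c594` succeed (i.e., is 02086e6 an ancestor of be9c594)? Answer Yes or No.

Ancestors of be9c594: {be9c594}.
02086e6 is not in that set, so it is not an ancestor of be9c594.

No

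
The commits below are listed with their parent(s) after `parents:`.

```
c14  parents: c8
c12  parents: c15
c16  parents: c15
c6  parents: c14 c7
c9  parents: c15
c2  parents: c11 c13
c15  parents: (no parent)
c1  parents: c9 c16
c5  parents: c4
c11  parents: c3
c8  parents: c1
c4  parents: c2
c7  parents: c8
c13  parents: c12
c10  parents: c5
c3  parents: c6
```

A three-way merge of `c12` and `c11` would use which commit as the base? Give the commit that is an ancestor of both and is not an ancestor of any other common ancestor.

c15

Ancestors of c12: {c12, c15}.
Ancestors of c11: {c1, c11, c14, c15, c16, c3, c6, c7, c8, c9}.
Common ancestors: {c15}.
The only common ancestor is c15, so it is the merge base.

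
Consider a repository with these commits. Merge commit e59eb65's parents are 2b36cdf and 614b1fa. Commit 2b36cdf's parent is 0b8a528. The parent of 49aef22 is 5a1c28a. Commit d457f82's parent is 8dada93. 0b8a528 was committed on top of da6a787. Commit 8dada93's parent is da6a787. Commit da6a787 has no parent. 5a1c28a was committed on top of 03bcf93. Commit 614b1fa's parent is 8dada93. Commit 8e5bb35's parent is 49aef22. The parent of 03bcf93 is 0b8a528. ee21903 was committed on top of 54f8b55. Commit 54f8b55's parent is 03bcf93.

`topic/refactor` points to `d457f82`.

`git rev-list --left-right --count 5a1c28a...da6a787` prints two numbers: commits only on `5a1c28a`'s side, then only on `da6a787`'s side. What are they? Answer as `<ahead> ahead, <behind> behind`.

3 ahead, 0 behind

Reachable from 5a1c28a: {03bcf93, 0b8a528, 5a1c28a, da6a787}.
Reachable from da6a787: {da6a787}.
Only in 5a1c28a's history (ahead): {03bcf93, 0b8a528, 5a1c28a} — 3.
Only in da6a787's history (behind): {} — 0.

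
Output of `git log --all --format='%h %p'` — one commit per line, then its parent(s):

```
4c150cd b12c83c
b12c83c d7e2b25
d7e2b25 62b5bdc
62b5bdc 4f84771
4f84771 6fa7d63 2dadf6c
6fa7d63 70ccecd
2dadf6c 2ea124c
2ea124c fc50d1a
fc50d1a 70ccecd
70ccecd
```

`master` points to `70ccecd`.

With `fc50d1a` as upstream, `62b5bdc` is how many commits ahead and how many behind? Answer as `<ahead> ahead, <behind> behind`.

Reachable from 62b5bdc: {2dadf6c, 2ea124c, 4f84771, 62b5bdc, 6fa7d63, 70ccecd, fc50d1a}.
Reachable from fc50d1a: {70ccecd, fc50d1a}.
Only in 62b5bdc's history (ahead): {2dadf6c, 2ea124c, 4f84771, 62b5bdc, 6fa7d63} — 5.
Only in fc50d1a's history (behind): {} — 0.

5 ahead, 0 behind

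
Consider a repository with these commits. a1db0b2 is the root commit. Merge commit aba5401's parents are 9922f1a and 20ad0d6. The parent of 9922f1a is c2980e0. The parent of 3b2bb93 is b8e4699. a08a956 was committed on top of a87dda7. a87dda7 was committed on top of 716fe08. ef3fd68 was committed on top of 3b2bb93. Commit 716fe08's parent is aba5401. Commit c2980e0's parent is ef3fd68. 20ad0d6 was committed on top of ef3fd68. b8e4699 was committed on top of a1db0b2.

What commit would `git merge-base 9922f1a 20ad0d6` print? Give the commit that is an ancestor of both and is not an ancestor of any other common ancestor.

Ancestors of 9922f1a: {3b2bb93, 9922f1a, a1db0b2, b8e4699, c2980e0, ef3fd68}.
Ancestors of 20ad0d6: {20ad0d6, 3b2bb93, a1db0b2, b8e4699, ef3fd68}.
Common ancestors: {3b2bb93, a1db0b2, b8e4699, ef3fd68}.
Among these, ef3fd68 is not an ancestor of any other common ancestor — it is the merge base.

ef3fd68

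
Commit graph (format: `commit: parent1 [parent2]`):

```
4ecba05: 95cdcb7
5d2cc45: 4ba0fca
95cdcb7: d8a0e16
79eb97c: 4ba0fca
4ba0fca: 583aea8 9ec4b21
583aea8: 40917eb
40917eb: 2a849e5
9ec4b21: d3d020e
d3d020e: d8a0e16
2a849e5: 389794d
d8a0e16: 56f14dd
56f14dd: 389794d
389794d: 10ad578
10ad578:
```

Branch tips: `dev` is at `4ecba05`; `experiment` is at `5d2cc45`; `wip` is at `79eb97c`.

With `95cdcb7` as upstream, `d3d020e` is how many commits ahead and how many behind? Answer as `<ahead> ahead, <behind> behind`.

Reachable from d3d020e: {10ad578, 389794d, 56f14dd, d3d020e, d8a0e16}.
Reachable from 95cdcb7: {10ad578, 389794d, 56f14dd, 95cdcb7, d8a0e16}.
Only in d3d020e's history (ahead): {d3d020e} — 1.
Only in 95cdcb7's history (behind): {95cdcb7} — 1.

1 ahead, 1 behind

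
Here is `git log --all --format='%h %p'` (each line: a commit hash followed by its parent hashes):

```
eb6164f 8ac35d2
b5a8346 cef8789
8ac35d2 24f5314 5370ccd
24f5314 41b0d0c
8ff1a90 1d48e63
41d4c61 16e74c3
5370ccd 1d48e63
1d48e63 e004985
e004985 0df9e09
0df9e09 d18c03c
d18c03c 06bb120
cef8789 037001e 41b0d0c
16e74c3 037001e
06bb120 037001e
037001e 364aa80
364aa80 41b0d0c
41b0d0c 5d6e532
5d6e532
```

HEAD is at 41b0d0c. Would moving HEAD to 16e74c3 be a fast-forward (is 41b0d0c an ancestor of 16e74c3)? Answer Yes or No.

Yes

A fast-forward from 41b0d0c to 16e74c3 is possible iff 41b0d0c is an ancestor of 16e74c3.
Ancestors of 16e74c3: {037001e, 16e74c3, 364aa80, 41b0d0c, 5d6e532}.
41b0d0c is among them, so fast-forward is possible.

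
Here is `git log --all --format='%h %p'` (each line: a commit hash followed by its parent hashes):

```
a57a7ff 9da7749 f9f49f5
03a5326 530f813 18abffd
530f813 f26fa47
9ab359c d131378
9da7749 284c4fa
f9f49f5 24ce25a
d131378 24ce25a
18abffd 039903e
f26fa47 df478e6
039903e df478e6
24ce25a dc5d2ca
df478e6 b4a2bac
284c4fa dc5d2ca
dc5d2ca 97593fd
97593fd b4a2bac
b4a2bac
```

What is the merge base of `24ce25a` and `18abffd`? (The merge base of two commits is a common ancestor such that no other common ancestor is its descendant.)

Ancestors of 24ce25a: {24ce25a, 97593fd, b4a2bac, dc5d2ca}.
Ancestors of 18abffd: {039903e, 18abffd, b4a2bac, df478e6}.
Common ancestors: {b4a2bac}.
The only common ancestor is b4a2bac, so it is the merge base.

b4a2bac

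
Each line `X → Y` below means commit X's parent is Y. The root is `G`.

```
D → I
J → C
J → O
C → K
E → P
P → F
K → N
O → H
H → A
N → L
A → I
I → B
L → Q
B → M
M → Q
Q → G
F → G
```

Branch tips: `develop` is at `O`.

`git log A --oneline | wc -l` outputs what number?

Walking parent pointers from A: reachable set = {A, B, G, I, M, Q}.
That is 6 commits.

6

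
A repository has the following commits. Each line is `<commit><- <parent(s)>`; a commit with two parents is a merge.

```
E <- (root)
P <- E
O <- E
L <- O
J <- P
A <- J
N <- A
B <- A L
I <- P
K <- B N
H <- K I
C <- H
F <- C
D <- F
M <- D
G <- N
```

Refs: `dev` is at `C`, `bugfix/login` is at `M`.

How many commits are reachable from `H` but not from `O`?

9

Reachable from H: {A, B, E, H, I, J, K, L, N, O, P}.
Reachable from O: {E, O}.
In H's history but not O's: {A, B, H, I, J, K, L, N, P} — 9 commits.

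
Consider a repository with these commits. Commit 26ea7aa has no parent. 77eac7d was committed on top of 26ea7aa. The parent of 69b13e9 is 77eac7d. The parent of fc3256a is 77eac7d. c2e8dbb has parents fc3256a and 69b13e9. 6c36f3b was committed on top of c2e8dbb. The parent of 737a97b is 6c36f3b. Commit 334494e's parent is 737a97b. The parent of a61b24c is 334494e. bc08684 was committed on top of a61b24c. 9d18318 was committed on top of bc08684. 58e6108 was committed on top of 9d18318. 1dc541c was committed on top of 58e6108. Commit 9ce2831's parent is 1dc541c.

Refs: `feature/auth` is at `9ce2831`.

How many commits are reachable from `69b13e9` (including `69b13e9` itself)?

3

Walking parent pointers from 69b13e9: reachable set = {26ea7aa, 69b13e9, 77eac7d}.
That is 3 commits.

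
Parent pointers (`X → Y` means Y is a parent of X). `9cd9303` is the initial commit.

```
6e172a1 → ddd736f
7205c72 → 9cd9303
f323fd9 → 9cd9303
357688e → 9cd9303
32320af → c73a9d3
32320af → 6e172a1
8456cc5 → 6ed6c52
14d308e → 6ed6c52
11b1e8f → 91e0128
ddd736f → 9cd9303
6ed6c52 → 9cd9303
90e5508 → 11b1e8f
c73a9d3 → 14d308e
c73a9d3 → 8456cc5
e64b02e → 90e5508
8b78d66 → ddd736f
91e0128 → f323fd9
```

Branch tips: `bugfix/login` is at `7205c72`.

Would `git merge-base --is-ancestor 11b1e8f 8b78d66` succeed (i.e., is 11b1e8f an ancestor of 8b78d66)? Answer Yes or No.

No

Ancestors of 8b78d66: {8b78d66, 9cd9303, ddd736f}.
11b1e8f is not in that set, so it is not an ancestor of 8b78d66.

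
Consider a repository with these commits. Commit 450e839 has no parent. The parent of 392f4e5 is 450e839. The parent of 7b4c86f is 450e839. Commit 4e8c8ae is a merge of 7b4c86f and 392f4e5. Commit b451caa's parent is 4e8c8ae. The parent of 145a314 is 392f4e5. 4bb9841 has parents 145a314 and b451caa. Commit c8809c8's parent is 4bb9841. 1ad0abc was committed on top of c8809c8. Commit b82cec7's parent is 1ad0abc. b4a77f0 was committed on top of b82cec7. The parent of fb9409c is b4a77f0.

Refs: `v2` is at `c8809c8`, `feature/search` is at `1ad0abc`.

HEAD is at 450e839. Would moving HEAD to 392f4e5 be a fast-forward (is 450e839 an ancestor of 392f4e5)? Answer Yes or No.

Yes

A fast-forward from 450e839 to 392f4e5 is possible iff 450e839 is an ancestor of 392f4e5.
Ancestors of 392f4e5: {392f4e5, 450e839}.
450e839 is among them, so fast-forward is possible.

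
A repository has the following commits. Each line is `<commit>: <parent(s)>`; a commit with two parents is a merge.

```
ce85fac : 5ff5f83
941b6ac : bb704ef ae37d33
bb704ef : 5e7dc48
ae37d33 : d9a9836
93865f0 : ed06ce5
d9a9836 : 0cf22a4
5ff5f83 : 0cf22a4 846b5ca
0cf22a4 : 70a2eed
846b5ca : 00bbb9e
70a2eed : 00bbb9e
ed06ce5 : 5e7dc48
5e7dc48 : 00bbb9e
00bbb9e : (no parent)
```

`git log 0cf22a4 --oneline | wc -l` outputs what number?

3

Walking parent pointers from 0cf22a4: reachable set = {00bbb9e, 0cf22a4, 70a2eed}.
That is 3 commits.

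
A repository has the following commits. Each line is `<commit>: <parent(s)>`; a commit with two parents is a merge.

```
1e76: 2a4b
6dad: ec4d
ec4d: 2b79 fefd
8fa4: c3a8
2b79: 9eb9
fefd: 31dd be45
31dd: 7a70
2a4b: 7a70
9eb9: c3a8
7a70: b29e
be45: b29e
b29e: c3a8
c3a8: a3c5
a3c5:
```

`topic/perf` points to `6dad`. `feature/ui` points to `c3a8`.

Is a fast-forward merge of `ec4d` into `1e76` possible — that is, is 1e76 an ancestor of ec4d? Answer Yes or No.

No

A fast-forward from 1e76 to ec4d is possible iff 1e76 is an ancestor of ec4d.
Ancestors of ec4d: {2b79, 31dd, 7a70, 9eb9, a3c5, b29e, be45, c3a8, ec4d, fefd}.
1e76 is not among them, so fast-forward is not possible.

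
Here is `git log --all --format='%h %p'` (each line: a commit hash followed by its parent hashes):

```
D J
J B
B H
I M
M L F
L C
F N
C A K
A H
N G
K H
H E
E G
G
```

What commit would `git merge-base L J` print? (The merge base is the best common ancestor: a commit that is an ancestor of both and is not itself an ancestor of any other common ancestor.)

H

Ancestors of L: {A, C, E, G, H, K, L}.
Ancestors of J: {B, E, G, H, J}.
Common ancestors: {E, G, H}.
Among these, H is not an ancestor of any other common ancestor — it is the merge base.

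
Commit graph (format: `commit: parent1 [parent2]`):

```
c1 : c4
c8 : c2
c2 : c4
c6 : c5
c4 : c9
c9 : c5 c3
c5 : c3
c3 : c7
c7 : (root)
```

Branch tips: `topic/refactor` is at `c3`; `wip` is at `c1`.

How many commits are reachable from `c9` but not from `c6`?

Reachable from c9: {c3, c5, c7, c9}.
Reachable from c6: {c3, c5, c6, c7}.
In c9's history but not c6's: {c9} — 1 commit.

1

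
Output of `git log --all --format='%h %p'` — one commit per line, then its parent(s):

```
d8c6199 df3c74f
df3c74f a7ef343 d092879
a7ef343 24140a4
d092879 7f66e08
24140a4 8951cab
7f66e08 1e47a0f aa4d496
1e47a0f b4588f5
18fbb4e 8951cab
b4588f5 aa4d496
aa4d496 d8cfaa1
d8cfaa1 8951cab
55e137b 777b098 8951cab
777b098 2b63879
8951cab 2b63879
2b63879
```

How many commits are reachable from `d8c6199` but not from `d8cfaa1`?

Reachable from d8c6199: {1e47a0f, 24140a4, 2b63879, 7f66e08, 8951cab, a7ef343, aa4d496, b4588f5, d092879, d8c6199, d8cfaa1, df3c74f}.
Reachable from d8cfaa1: {2b63879, 8951cab, d8cfaa1}.
In d8c6199's history but not d8cfaa1's: {1e47a0f, 24140a4, 7f66e08, a7ef343, aa4d496, b4588f5, d092879, d8c6199, df3c74f} — 9 commits.

9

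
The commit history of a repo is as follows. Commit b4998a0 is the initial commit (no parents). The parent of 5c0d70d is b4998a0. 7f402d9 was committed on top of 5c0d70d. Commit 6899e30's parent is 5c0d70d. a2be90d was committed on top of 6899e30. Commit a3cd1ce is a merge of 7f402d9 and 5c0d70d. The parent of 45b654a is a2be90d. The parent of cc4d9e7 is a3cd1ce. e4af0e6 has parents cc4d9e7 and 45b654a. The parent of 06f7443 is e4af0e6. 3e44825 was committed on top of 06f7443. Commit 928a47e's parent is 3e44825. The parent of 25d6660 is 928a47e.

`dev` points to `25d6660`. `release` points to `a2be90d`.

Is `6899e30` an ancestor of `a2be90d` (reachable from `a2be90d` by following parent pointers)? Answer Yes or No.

Yes

Ancestors of a2be90d (commits reachable by following parents): {5c0d70d, 6899e30, a2be90d, b4998a0}.
6899e30 is in that set, so it is an ancestor of a2be90d.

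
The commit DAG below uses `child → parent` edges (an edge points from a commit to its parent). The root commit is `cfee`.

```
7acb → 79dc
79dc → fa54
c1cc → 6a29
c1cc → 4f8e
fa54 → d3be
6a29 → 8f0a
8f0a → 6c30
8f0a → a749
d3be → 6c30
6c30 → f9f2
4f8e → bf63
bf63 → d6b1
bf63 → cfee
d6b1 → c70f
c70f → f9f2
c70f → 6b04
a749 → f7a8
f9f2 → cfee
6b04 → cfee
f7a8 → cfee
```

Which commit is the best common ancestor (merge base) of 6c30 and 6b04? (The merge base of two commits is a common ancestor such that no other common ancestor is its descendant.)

cfee

Ancestors of 6c30: {6c30, cfee, f9f2}.
Ancestors of 6b04: {6b04, cfee}.
Common ancestors: {cfee}.
The only common ancestor is cfee, so it is the merge base.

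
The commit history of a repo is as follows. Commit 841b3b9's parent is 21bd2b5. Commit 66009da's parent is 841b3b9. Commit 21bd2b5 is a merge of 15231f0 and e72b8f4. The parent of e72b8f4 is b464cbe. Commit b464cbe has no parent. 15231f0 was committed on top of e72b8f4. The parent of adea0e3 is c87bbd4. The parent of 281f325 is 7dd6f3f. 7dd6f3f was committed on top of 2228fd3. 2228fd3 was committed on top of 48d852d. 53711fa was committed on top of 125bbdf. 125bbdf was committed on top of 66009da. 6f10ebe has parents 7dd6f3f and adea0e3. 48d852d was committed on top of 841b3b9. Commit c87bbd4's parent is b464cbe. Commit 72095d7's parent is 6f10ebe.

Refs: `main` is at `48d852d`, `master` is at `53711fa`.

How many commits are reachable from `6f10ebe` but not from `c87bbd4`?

Reachable from 6f10ebe: {15231f0, 21bd2b5, 2228fd3, 48d852d, 6f10ebe, 7dd6f3f, 841b3b9, adea0e3, b464cbe, c87bbd4, e72b8f4}.
Reachable from c87bbd4: {b464cbe, c87bbd4}.
In 6f10ebe's history but not c87bbd4's: {15231f0, 21bd2b5, 2228fd3, 48d852d, 6f10ebe, 7dd6f3f, 841b3b9, adea0e3, e72b8f4} — 9 commits.

9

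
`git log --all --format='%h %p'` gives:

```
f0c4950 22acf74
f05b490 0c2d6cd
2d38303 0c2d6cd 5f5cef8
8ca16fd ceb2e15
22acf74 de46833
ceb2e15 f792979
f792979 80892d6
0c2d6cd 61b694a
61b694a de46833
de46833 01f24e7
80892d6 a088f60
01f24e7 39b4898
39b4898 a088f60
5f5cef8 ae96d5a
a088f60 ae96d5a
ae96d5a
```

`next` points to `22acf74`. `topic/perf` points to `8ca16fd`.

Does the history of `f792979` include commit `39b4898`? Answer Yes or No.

No

Ancestors of f792979: {80892d6, a088f60, ae96d5a, f792979}.
39b4898 is not in that set, so it is not an ancestor of f792979.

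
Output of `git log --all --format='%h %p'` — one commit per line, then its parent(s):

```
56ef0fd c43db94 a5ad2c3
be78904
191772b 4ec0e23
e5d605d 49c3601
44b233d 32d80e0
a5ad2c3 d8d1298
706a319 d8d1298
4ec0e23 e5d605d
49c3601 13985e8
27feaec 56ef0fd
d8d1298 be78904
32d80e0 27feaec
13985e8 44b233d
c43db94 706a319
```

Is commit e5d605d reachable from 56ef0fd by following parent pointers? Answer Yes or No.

Ancestors of 56ef0fd: {56ef0fd, 706a319, a5ad2c3, be78904, c43db94, d8d1298}.
e5d605d is not in that set, so it is not an ancestor of 56ef0fd.

No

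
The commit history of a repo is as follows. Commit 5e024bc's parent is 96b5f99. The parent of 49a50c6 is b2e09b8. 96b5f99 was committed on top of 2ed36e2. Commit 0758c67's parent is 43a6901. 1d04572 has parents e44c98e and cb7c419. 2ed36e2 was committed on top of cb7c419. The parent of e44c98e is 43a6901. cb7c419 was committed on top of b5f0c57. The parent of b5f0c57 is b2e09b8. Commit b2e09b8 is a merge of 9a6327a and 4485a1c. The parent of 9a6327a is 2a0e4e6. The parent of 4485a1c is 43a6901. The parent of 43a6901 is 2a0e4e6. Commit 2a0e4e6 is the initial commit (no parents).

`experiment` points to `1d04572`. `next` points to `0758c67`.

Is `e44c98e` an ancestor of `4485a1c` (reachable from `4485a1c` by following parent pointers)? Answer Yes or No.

No

Ancestors of 4485a1c: {2a0e4e6, 43a6901, 4485a1c}.
e44c98e is not in that set, so it is not an ancestor of 4485a1c.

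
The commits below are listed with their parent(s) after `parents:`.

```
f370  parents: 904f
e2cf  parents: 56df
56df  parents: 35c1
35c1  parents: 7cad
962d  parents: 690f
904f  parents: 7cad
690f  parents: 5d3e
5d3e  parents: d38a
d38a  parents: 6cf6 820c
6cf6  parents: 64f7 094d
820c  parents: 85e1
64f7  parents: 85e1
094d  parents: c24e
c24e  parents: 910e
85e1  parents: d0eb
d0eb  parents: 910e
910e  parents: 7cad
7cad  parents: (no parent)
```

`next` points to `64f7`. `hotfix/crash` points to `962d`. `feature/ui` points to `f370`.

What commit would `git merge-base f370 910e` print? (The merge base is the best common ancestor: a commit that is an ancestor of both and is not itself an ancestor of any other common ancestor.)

7cad

Ancestors of f370: {7cad, 904f, f370}.
Ancestors of 910e: {7cad, 910e}.
Common ancestors: {7cad}.
The only common ancestor is 7cad, so it is the merge base.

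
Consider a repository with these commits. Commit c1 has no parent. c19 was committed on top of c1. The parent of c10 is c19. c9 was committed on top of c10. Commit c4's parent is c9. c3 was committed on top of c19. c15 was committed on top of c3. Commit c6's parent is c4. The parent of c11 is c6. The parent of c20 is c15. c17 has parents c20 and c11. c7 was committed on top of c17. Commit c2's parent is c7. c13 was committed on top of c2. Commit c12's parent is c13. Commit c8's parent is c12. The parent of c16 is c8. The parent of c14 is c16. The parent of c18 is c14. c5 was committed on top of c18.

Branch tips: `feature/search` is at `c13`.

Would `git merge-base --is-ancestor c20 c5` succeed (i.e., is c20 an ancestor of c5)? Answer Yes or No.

Yes

Ancestors of c5 (commits reachable by following parents): {c1, c10, c11, c12, c13, c14, c15, c16, c17, c18, c19, c2, c20, c3, c4, c5, c6, c7, c8, c9}.
c20 is in that set, so it is an ancestor of c5.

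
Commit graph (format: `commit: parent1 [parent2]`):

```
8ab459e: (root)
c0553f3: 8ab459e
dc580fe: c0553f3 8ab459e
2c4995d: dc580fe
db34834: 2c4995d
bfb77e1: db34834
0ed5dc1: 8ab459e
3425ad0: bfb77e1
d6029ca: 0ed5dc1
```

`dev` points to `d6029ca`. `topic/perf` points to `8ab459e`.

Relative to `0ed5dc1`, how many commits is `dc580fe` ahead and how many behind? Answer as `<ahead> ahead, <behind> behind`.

2 ahead, 1 behind

Reachable from dc580fe: {8ab459e, c0553f3, dc580fe}.
Reachable from 0ed5dc1: {0ed5dc1, 8ab459e}.
Only in dc580fe's history (ahead): {c0553f3, dc580fe} — 2.
Only in 0ed5dc1's history (behind): {0ed5dc1} — 1.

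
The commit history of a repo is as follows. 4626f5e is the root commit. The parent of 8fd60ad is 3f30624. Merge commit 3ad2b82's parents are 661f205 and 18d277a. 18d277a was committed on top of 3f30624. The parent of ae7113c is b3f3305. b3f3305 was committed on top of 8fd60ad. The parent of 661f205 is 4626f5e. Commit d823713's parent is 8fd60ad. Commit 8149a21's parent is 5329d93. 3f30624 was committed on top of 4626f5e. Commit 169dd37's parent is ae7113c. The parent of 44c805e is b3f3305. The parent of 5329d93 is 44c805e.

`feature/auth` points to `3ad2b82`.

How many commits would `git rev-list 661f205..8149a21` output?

Reachable from 8149a21: {3f30624, 44c805e, 4626f5e, 5329d93, 8149a21, 8fd60ad, b3f3305}.
Reachable from 661f205: {4626f5e, 661f205}.
In 8149a21's history but not 661f205's: {3f30624, 44c805e, 5329d93, 8149a21, 8fd60ad, b3f3305} — 6 commits.

6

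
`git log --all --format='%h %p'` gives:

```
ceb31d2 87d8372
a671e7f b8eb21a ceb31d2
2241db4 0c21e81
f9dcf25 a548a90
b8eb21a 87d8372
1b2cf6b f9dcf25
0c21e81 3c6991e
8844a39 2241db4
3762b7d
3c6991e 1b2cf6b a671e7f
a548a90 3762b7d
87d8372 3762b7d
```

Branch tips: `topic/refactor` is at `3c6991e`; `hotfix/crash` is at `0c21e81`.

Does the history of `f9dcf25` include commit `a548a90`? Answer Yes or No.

Ancestors of f9dcf25 (commits reachable by following parents): {3762b7d, a548a90, f9dcf25}.
a548a90 is in that set, so it is an ancestor of f9dcf25.

Yes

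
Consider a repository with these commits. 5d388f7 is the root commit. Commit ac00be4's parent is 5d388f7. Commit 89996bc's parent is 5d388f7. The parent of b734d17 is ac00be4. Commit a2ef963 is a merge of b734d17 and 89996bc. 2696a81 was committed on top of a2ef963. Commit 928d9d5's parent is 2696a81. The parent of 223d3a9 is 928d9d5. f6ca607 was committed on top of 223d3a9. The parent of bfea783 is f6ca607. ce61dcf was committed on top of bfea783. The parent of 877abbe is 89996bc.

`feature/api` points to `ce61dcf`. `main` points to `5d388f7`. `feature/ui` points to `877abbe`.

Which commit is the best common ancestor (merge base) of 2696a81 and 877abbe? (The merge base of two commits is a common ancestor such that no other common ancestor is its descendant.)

89996bc

Ancestors of 2696a81: {2696a81, 5d388f7, 89996bc, a2ef963, ac00be4, b734d17}.
Ancestors of 877abbe: {5d388f7, 877abbe, 89996bc}.
Common ancestors: {5d388f7, 89996bc}.
Among these, 89996bc is not an ancestor of any other common ancestor — it is the merge base.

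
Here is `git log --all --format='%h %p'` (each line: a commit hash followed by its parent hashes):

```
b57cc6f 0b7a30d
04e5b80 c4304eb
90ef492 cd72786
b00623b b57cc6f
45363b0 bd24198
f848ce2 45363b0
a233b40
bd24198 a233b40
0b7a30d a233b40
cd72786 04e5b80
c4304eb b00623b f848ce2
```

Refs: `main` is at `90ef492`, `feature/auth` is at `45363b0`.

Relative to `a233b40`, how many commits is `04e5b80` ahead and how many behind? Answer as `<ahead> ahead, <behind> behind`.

Reachable from 04e5b80: {04e5b80, 0b7a30d, 45363b0, a233b40, b00623b, b57cc6f, bd24198, c4304eb, f848ce2}.
Reachable from a233b40: {a233b40}.
Only in 04e5b80's history (ahead): {04e5b80, 0b7a30d, 45363b0, b00623b, b57cc6f, bd24198, c4304eb, f848ce2} — 8.
Only in a233b40's history (behind): {} — 0.

8 ahead, 0 behind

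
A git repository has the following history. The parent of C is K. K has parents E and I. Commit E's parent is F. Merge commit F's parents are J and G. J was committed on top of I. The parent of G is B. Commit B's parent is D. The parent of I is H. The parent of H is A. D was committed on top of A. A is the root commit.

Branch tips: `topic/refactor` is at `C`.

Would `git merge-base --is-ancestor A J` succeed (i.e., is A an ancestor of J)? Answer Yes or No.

Yes

Ancestors of J (commits reachable by following parents): {A, H, I, J}.
A is in that set, so it is an ancestor of J.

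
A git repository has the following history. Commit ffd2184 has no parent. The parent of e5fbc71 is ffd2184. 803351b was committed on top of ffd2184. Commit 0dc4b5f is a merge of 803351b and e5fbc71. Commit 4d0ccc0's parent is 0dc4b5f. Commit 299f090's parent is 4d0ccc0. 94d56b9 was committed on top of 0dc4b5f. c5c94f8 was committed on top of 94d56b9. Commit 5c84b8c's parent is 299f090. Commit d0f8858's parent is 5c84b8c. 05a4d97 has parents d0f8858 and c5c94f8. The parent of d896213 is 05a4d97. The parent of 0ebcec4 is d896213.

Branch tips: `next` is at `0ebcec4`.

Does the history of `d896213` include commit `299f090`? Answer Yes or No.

Yes

Ancestors of d896213 (commits reachable by following parents): {05a4d97, 0dc4b5f, 299f090, 4d0ccc0, 5c84b8c, 803351b, 94d56b9, c5c94f8, d0f8858, d896213, e5fbc71, ffd2184}.
299f090 is in that set, so it is an ancestor of d896213.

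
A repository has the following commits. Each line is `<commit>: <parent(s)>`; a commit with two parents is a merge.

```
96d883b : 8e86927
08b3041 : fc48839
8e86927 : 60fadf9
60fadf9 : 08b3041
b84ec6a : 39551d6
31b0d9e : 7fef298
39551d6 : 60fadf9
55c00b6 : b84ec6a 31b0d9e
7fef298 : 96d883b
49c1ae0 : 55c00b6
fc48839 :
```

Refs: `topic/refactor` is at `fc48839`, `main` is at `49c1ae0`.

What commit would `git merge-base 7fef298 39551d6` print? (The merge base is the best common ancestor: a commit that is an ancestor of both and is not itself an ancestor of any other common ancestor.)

60fadf9

Ancestors of 7fef298: {08b3041, 60fadf9, 7fef298, 8e86927, 96d883b, fc48839}.
Ancestors of 39551d6: {08b3041, 39551d6, 60fadf9, fc48839}.
Common ancestors: {08b3041, 60fadf9, fc48839}.
Among these, 60fadf9 is not an ancestor of any other common ancestor — it is the merge base.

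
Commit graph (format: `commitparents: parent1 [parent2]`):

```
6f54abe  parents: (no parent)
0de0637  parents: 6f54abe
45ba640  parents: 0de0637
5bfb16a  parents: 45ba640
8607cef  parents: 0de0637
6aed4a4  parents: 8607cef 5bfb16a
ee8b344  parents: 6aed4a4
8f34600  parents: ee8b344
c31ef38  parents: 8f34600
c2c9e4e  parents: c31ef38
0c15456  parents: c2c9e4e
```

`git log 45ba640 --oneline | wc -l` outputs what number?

Walking parent pointers from 45ba640: reachable set = {0de0637, 45ba640, 6f54abe}.
That is 3 commits.

3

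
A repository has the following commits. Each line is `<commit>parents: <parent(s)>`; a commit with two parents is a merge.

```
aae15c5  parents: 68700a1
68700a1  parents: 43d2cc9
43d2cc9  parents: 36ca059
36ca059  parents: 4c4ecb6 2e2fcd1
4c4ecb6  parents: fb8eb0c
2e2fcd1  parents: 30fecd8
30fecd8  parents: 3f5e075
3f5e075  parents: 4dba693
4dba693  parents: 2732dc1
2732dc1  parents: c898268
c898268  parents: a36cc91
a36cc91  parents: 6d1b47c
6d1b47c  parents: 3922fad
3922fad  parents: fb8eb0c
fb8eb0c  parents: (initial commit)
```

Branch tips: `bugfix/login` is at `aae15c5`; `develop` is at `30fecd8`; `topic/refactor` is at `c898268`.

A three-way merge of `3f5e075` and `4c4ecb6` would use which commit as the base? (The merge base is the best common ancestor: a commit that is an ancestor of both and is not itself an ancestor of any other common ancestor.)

Ancestors of 3f5e075: {2732dc1, 3922fad, 3f5e075, 4dba693, 6d1b47c, a36cc91, c898268, fb8eb0c}.
Ancestors of 4c4ecb6: {4c4ecb6, fb8eb0c}.
Common ancestors: {fb8eb0c}.
The only common ancestor is fb8eb0c, so it is the merge base.

fb8eb0c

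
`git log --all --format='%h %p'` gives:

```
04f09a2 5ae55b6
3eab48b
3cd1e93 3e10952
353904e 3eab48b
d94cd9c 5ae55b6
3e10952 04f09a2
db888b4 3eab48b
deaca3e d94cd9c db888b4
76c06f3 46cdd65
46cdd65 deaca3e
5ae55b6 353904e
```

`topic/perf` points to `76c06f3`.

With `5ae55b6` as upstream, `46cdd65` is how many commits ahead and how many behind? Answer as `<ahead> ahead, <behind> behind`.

4 ahead, 0 behind

Reachable from 46cdd65: {353904e, 3eab48b, 46cdd65, 5ae55b6, d94cd9c, db888b4, deaca3e}.
Reachable from 5ae55b6: {353904e, 3eab48b, 5ae55b6}.
Only in 46cdd65's history (ahead): {46cdd65, d94cd9c, db888b4, deaca3e} — 4.
Only in 5ae55b6's history (behind): {} — 0.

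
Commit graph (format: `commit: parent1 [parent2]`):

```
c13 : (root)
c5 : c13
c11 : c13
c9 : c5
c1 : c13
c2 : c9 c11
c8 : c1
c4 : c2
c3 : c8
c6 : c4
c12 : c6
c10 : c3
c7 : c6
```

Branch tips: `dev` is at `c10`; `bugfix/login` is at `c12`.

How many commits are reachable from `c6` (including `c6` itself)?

Walking parent pointers from c6: reachable set = {c11, c13, c2, c4, c5, c6, c9}.
That is 7 commits.

7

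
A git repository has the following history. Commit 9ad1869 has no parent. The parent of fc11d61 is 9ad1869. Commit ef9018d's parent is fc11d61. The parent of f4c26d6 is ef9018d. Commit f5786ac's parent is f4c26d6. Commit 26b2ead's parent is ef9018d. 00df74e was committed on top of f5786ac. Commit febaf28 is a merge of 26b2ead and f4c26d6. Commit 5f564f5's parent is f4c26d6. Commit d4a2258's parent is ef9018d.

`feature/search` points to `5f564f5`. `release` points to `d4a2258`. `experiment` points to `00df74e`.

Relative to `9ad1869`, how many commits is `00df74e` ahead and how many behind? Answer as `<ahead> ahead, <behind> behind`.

Reachable from 00df74e: {00df74e, 9ad1869, ef9018d, f4c26d6, f5786ac, fc11d61}.
Reachable from 9ad1869: {9ad1869}.
Only in 00df74e's history (ahead): {00df74e, ef9018d, f4c26d6, f5786ac, fc11d61} — 5.
Only in 9ad1869's history (behind): {} — 0.

5 ahead, 0 behind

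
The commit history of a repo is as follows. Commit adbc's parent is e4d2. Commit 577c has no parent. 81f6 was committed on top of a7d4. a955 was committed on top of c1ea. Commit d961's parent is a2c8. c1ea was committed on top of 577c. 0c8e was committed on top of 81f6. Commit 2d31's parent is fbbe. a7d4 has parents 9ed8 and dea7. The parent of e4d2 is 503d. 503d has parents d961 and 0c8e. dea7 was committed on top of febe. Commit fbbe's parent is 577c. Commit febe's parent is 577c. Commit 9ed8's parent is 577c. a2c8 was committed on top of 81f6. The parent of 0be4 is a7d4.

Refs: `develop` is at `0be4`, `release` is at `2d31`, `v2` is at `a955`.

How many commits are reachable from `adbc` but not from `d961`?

4

Reachable from adbc: {0c8e, 503d, 577c, 81f6, 9ed8, a2c8, a7d4, adbc, d961, dea7, e4d2, febe}.
Reachable from d961: {577c, 81f6, 9ed8, a2c8, a7d4, d961, dea7, febe}.
In adbc's history but not d961's: {0c8e, 503d, adbc, e4d2} — 4 commits.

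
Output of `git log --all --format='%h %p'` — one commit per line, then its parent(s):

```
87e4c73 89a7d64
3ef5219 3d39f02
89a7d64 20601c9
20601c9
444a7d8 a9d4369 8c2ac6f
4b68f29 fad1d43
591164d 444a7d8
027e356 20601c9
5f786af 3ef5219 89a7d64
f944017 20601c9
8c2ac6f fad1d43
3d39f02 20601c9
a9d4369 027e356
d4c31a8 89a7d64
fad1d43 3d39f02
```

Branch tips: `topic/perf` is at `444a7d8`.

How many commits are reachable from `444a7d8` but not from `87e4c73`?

6

Reachable from 444a7d8: {027e356, 20601c9, 3d39f02, 444a7d8, 8c2ac6f, a9d4369, fad1d43}.
Reachable from 87e4c73: {20601c9, 87e4c73, 89a7d64}.
In 444a7d8's history but not 87e4c73's: {027e356, 3d39f02, 444a7d8, 8c2ac6f, a9d4369, fad1d43} — 6 commits.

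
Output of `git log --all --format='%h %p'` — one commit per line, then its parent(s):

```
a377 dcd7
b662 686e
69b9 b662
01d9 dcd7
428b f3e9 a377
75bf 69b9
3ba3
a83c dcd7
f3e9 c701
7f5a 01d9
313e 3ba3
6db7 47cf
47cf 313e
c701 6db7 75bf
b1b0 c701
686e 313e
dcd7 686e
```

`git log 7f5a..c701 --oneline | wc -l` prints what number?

6

Reachable from c701: {313e, 3ba3, 47cf, 686e, 69b9, 6db7, 75bf, b662, c701}.
Reachable from 7f5a: {01d9, 313e, 3ba3, 686e, 7f5a, dcd7}.
In c701's history but not 7f5a's: {47cf, 69b9, 6db7, 75bf, b662, c701} — 6 commits.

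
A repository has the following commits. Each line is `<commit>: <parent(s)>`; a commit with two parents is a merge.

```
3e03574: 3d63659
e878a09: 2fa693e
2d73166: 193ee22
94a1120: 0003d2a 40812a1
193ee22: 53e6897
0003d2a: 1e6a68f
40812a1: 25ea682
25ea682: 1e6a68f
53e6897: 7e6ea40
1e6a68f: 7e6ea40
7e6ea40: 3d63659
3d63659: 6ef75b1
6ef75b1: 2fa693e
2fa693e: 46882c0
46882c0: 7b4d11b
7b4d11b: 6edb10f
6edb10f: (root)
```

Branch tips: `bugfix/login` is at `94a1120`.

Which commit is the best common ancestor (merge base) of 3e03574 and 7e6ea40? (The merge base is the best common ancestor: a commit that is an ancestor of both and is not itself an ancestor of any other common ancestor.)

Ancestors of 3e03574: {2fa693e, 3d63659, 3e03574, 46882c0, 6edb10f, 6ef75b1, 7b4d11b}.
Ancestors of 7e6ea40: {2fa693e, 3d63659, 46882c0, 6edb10f, 6ef75b1, 7b4d11b, 7e6ea40}.
Common ancestors: {2fa693e, 3d63659, 46882c0, 6edb10f, 6ef75b1, 7b4d11b}.
Among these, 3d63659 is not an ancestor of any other common ancestor — it is the merge base.

3d63659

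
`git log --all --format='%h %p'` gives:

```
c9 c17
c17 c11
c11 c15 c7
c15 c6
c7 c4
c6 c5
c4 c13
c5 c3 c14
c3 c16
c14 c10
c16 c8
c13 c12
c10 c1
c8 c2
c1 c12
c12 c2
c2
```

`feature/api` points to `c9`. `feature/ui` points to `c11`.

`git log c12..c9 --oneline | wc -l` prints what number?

Reachable from c9: {c1, c10, c11, c12, c13, c14, c15, c16, c17, c2, c3, c4, c5, c6, c7, c8, c9}.
Reachable from c12: {c12, c2}.
In c9's history but not c12's: {c1, c10, c11, c13, c14, c15, c16, c17, c3, c4, c5, c6, c7, c8, c9} — 15 commits.

15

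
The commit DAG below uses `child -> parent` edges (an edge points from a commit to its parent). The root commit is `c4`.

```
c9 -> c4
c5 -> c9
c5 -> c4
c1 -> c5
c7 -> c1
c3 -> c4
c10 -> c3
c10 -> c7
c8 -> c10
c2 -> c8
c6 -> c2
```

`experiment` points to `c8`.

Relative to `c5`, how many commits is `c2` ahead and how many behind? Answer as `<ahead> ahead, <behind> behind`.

6 ahead, 0 behind

Reachable from c2: {c1, c10, c2, c3, c4, c5, c7, c8, c9}.
Reachable from c5: {c4, c5, c9}.
Only in c2's history (ahead): {c1, c10, c2, c3, c7, c8} — 6.
Only in c5's history (behind): {} — 0.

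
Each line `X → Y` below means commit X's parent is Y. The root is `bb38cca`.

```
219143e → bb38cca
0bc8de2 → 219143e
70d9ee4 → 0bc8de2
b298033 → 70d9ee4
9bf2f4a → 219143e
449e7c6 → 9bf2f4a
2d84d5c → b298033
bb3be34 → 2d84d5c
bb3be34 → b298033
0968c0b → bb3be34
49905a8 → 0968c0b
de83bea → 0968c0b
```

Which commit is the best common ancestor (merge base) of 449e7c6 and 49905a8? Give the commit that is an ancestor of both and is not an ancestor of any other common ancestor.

Ancestors of 449e7c6: {219143e, 449e7c6, 9bf2f4a, bb38cca}.
Ancestors of 49905a8: {0968c0b, 0bc8de2, 219143e, 2d84d5c, 49905a8, 70d9ee4, b298033, bb38cca, bb3be34}.
Common ancestors: {219143e, bb38cca}.
Among these, 219143e is not an ancestor of any other common ancestor — it is the merge base.

219143e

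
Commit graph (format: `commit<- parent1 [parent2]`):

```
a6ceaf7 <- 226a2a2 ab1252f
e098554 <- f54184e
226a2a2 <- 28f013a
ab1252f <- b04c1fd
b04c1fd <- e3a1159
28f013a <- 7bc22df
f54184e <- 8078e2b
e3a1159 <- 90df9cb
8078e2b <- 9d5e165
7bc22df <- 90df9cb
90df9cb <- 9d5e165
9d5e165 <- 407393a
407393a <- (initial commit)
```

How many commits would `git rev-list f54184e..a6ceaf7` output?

8

Reachable from a6ceaf7: {226a2a2, 28f013a, 407393a, 7bc22df, 90df9cb, 9d5e165, a6ceaf7, ab1252f, b04c1fd, e3a1159}.
Reachable from f54184e: {407393a, 8078e2b, 9d5e165, f54184e}.
In a6ceaf7's history but not f54184e's: {226a2a2, 28f013a, 7bc22df, 90df9cb, a6ceaf7, ab1252f, b04c1fd, e3a1159} — 8 commits.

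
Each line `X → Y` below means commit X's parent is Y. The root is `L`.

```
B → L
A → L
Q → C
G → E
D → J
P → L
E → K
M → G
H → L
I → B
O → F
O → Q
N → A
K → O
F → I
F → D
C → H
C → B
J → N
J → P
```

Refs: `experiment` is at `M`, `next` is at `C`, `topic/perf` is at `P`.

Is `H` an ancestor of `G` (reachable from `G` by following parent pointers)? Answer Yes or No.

Ancestors of G (commits reachable by following parents): {A, B, C, D, E, F, G, H, I, J, K, L, N, O, P, Q}.
H is in that set, so it is an ancestor of G.

Yes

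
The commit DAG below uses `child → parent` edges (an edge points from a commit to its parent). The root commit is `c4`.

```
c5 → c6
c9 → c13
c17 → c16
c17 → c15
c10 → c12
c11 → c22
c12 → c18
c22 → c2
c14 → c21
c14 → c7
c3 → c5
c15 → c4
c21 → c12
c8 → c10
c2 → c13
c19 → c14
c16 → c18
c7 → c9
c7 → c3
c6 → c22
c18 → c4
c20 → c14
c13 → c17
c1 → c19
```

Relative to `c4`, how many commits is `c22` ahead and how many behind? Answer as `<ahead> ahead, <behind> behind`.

7 ahead, 0 behind

Reachable from c22: {c13, c15, c16, c17, c18, c2, c22, c4}.
Reachable from c4: {c4}.
Only in c22's history (ahead): {c13, c15, c16, c17, c18, c2, c22} — 7.
Only in c4's history (behind): {} — 0.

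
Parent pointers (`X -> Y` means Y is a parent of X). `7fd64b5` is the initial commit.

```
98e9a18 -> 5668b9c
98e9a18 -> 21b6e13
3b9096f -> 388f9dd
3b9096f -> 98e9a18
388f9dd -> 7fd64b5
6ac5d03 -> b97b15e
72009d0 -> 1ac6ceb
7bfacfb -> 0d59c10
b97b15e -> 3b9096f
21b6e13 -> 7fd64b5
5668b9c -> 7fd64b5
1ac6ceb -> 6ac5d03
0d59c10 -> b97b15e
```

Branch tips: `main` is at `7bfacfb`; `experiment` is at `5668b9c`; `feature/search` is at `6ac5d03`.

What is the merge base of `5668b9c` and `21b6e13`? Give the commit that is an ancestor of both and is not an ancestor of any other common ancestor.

Ancestors of 5668b9c: {5668b9c, 7fd64b5}.
Ancestors of 21b6e13: {21b6e13, 7fd64b5}.
Common ancestors: {7fd64b5}.
The only common ancestor is 7fd64b5, so it is the merge base.

7fd64b5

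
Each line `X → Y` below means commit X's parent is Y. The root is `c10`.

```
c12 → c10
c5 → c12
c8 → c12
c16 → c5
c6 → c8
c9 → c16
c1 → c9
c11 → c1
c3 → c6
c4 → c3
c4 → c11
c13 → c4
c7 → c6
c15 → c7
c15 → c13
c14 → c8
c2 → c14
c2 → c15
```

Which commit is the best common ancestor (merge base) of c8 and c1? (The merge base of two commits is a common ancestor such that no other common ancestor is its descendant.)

Ancestors of c8: {c10, c12, c8}.
Ancestors of c1: {c1, c10, c12, c16, c5, c9}.
Common ancestors: {c10, c12}.
Among these, c12 is not an ancestor of any other common ancestor — it is the merge base.

c12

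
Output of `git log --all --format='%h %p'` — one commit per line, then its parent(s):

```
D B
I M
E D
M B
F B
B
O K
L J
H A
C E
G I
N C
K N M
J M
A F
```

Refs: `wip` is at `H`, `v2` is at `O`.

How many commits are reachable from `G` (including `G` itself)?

4

Walking parent pointers from G: reachable set = {B, G, I, M}.
That is 4 commits.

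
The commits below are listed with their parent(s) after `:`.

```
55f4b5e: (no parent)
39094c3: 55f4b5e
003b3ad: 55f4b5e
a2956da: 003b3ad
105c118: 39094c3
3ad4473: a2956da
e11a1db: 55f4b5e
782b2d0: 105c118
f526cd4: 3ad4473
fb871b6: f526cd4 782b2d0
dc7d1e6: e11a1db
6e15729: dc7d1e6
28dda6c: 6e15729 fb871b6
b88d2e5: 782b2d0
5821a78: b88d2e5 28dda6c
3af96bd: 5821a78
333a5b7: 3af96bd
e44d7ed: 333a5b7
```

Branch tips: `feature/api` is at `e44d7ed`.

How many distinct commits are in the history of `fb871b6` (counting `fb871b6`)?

Walking parent pointers from fb871b6: reachable set = {003b3ad, 105c118, 39094c3, 3ad4473, 55f4b5e, 782b2d0, a2956da, f526cd4, fb871b6}.
That is 9 commits.

9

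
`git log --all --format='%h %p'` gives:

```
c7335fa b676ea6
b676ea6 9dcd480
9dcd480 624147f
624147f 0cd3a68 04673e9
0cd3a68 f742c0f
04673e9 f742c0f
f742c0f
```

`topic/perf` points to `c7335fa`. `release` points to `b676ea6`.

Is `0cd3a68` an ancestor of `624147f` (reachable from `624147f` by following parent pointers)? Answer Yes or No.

Yes

Ancestors of 624147f (commits reachable by following parents): {04673e9, 0cd3a68, 624147f, f742c0f}.
0cd3a68 is in that set, so it is an ancestor of 624147f.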